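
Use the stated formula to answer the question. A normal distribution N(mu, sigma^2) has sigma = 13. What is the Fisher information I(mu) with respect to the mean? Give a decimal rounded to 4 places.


The Fisher information for the mean of a normal distribution is I(mu) = 1/sigma^2.
sigma = 13, so sigma^2 = 169.
I(mu) = 1/169 = 0.0059

0.0059


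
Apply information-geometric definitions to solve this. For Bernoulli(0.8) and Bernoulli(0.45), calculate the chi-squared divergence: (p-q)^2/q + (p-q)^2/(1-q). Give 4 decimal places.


Chi-squared divergence between Bernoulli distributions:
chi^2 = (p-q)^2/q + (p-q)^2/(1-q).
p = 0.8, q = 0.45, p-q = 0.35.
(p-q)^2 = 0.1225.
term1 = 0.1225/0.45 = 0.272222.
term2 = 0.1225/0.55 = 0.222727.
chi^2 = 0.272222 + 0.222727 = 0.4949

0.4949


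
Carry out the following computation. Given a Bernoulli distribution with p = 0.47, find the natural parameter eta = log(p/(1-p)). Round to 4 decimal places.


Natural parameter for Bernoulli: eta = log(p/(1-p)).
p = 0.47, 1-p = 0.53.
p/(1-p) = 0.886792.
eta = log(0.886792) = -0.1201

-0.1201


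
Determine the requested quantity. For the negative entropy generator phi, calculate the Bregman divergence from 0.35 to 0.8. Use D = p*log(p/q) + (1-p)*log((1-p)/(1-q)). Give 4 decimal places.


Bregman divergence with negative entropy generator:
D = p*log(p/q) + (1-p)*log((1-p)/(1-q)).
p = 0.35, q = 0.8.
p*log(p/q) = 0.35*log(0.35/0.8) = -0.289338.
(1-p)*log((1-p)/(1-q)) = 0.65*log(0.65/0.2) = 0.766126.
D = -0.289338 + 0.766126 = 0.4768

0.4768


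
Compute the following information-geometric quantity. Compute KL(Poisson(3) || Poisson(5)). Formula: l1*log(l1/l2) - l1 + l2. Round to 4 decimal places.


KL divergence for Poisson:
KL = l1*log(l1/l2) - l1 + l2.
l1 = 3, l2 = 5.
log(3/5) = -0.510826.
l1*log(l1/l2) = 3 * -0.510826 = -1.532477.
KL = -1.532477 - 3 + 5 = 0.4675

0.4675


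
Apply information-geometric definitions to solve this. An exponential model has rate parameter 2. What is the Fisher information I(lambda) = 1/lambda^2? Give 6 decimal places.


Fisher information for exponential: I(lambda) = 1/lambda^2.
lambda = 2, lambda^2 = 4.
I = 1/4 = 0.250000

0.250000


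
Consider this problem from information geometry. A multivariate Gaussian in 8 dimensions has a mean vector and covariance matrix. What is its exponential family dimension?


Exponential family dimension calculation:
For 8-dim MVN: mean has 8 params, covariance has 8*9/2 = 36 unique entries.
Total dim = 8 + 36 = 44.

44


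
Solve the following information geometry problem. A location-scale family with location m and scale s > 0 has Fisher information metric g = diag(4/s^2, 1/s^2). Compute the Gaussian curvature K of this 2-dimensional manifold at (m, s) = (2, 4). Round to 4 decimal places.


The metric has the form g = (A dm^2 + B ds^2)/s^2 with A = 4, B = 1.
Substitute u = sqrt(A/B)*m: g = B*(du^2 + ds^2)/s^2, i.e. B times the
Poincare upper half-plane metric, which has constant Gaussian curvature -1.
Scaling a 2D metric by a constant c divides the Gaussian curvature by c,
so K = -1/B = -1/(1) = -1.0000 everywhere (the point (m, s) = (2, 4) is irrelevant:
the curvature is constant).
The requested Gaussian curvature is K = -1.0000.

-1.0000


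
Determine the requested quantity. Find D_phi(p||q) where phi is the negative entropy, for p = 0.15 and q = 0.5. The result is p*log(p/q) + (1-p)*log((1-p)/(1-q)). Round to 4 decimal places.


Bregman divergence with negative entropy generator:
D = p*log(p/q) + (1-p)*log((1-p)/(1-q)).
p = 0.15, q = 0.5.
p*log(p/q) = 0.15*log(0.15/0.5) = -0.180596.
(1-p)*log((1-p)/(1-q)) = 0.85*log(0.85/0.5) = 0.451034.
D = -0.180596 + 0.451034 = 0.2704

0.2704


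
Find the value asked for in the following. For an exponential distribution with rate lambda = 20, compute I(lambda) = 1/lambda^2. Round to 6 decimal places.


Fisher information for exponential: I(lambda) = 1/lambda^2.
lambda = 20, lambda^2 = 400.
I = 1/400 = 0.002500

0.002500


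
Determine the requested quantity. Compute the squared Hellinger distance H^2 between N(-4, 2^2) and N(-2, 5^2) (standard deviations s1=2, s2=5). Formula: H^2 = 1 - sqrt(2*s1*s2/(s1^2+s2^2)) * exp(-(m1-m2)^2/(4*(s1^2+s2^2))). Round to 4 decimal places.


Squared Hellinger distance for Gaussians:
H^2 = 1 - sqrt(2*s1*s2/(s1^2+s2^2)) * exp(-(m1-m2)^2/(4*(s1^2+s2^2))).
s1^2 = 4, s2^2 = 25, s1^2+s2^2 = 29.
sqrt(2*2*5/(29)) = 0.830455.
(m1-m2)^2 = (-2)^2 = 4.
exp(-4/(4*29)) = exp(-0.034483) = 0.966105.
H^2 = 1 - 0.830455*0.966105 = 0.1977

0.1977


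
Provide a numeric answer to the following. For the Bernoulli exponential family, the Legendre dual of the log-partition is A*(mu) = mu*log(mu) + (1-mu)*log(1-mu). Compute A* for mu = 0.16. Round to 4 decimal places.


Legendre transform for Bernoulli:
A*(mu) = mu*log(mu) + (1-mu)*log(1-mu).
mu = 0.16, 1-mu = 0.84.
mu*log(mu) = 0.16*log(0.16) = -0.293213.
(1-mu)*log(1-mu) = 0.84*log(0.84) = -0.146457.
A* = -0.293213 + -0.146457 = -0.4397

-0.4397


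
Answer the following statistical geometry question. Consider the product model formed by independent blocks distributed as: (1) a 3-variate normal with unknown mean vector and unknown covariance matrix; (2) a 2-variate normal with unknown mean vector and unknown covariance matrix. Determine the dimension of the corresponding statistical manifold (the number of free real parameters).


The dimension of a statistical manifold equals the number of free
(independent) real parameters of the model. For a product of independent
blocks the parameter counts add.
- 3-variate normal: 3 (mean) + 3*4/2 = 6 (symmetric covariance) = 9.
- 2-variate normal: 2 (mean) + 2*3/2 = 3 (symmetric covariance) = 5.
Total = 9 + 5 = 14.
Dimension = 14

14


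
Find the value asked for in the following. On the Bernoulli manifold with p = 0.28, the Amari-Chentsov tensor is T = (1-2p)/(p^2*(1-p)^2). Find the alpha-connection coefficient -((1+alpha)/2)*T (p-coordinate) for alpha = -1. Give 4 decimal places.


Skewness (Amari-Chentsov) tensor: T = (1-2p)/(p^2*(1-p)^2).
p = 0.28, 1-2p = 0.44, p^2 = 0.0784, (1-p)^2 = 0.5184.
T = 0.44/(0.0784 * 0.5184) = 10.82609.
In the p-coordinate, Gamma^(alpha) = Gamma^(0) - (alpha/2)*T with Gamma^(0) = (1/2)*g'(p) = -T/2,
so Gamma^(alpha) = -((1+alpha)/2)*T.
alpha = -1, -(1+alpha)/2 = 0.0.
Gamma = 0.0 * 10.82609 = 0.0000

0.0000


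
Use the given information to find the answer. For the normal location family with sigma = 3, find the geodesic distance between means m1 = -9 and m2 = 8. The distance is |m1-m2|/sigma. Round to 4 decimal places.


On the fixed-variance normal subfamily, geodesic distance = |m1-m2|/sigma.
|-9 - 8| = 17.
sigma = 3.
d = 17/3 = 5.6667

5.6667


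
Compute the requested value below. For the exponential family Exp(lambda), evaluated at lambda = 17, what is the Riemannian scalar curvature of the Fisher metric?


This family has a single free parameter, so its statistical manifold
is 1-dimensional. The Riemann curvature tensor of any 1-dimensional
Riemannian manifold vanishes identically, so R = 0.

0


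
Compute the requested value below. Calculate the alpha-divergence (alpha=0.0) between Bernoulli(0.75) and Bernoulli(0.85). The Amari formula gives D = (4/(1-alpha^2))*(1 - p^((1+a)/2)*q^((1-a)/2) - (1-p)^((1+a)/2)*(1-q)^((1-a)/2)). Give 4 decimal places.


Amari alpha-divergence:
D = (4/(1-alpha^2))*(1 - p^((1+a)/2)*q^((1-a)/2) - (1-p)^((1+a)/2)*(1-q)^((1-a)/2)).
alpha = 0.0, p = 0.75, q = 0.85.
e1 = (1+alpha)/2 = 0.5, e2 = (1-alpha)/2 = 0.5.
t1 = p^e1 * q^e2 = 0.75^0.5 * 0.85^0.5 = 0.798436.
t2 = (1-p)^e1 * (1-q)^e2 = 0.25^0.5 * 0.15^0.5 = 0.193649.
4/(1-alpha^2) = 4.0.
D = 4.0*(1 - 0.798436 - 0.193649) = 0.0317

0.0317


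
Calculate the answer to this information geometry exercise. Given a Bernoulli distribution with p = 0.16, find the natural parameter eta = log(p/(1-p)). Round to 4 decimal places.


Natural parameter for Bernoulli: eta = log(p/(1-p)).
p = 0.16, 1-p = 0.84.
p/(1-p) = 0.190476.
eta = log(0.190476) = -1.6582

-1.6582


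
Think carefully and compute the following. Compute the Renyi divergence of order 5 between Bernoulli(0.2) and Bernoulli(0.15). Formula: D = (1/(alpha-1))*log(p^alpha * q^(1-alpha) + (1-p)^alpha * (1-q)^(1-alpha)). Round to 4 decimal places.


Renyi divergence of order alpha between Bernoulli distributions:
D = (1/(alpha-1))*log(p^alpha * q^(1-alpha) + (1-p)^alpha * (1-q)^(1-alpha)).
alpha = 5, p = 0.2, q = 0.15.
p^alpha * q^(1-alpha) = 0.2^5 * 0.15^-4 = 0.632099.
(1-p)^alpha * (1-q)^(1-alpha) = 0.8^5 * 0.85^-4 = 0.627732.
sum = 0.632099 + 0.627732 = 1.259831.
D = (1/4)*log(1.259831) = 0.0577

0.0577


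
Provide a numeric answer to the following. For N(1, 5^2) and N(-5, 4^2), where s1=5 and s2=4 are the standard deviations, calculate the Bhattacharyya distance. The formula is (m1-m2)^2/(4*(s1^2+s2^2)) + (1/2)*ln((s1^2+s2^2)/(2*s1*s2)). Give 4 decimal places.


Bhattacharyya distance between two Gaussians:
DB = (m1-m2)^2/(4*(s1^2+s2^2)) + (1/2)*ln((s1^2+s2^2)/(2*s1*s2)).
(m1-m2)^2 = (6)^2 = 36.
s1^2+s2^2 = 25 + 16 = 41.
term1 = 36/164 = 0.219512.
term2 = 0.5*ln(41/40.0) = 0.012346.
DB = 0.219512 + 0.012346 = 0.2319

0.2319


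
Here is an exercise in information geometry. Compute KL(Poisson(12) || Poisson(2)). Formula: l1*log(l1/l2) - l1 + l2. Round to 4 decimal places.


KL divergence for Poisson:
KL = l1*log(l1/l2) - l1 + l2.
l1 = 12, l2 = 2.
log(12/2) = 1.791759.
l1*log(l1/l2) = 12 * 1.791759 = 21.501114.
KL = 21.501114 - 12 + 2 = 11.5011

11.5011


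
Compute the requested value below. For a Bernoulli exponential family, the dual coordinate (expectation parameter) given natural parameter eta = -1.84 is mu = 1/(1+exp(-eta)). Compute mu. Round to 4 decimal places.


Dual coordinate (expectation parameter) for Bernoulli:
mu = 1/(1+exp(-eta)).
eta = -1.84.
exp(-eta) = exp(1.84) = 6.296538.
mu = 1/(1+6.296538) = 0.1371

0.1371


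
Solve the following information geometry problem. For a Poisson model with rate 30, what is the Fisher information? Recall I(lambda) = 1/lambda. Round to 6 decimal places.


Fisher information for Poisson: I(lambda) = 1/lambda.
lambda = 30.
I(lambda) = 1/30 = 0.033333

0.033333


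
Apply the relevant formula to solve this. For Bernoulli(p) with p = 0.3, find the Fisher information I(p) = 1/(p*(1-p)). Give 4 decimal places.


For Bernoulli(p), Fisher information is I(p) = 1/(p*(1-p)).
p = 0.3, 1-p = 0.7.
p*(1-p) = 0.21.
I(p) = 1/0.21 = 4.7619

4.7619


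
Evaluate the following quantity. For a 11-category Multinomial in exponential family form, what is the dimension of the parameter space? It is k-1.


Exponential family dimension calculation:
For Multinomial with k=11 categories, dim = k-1 = 10.

10


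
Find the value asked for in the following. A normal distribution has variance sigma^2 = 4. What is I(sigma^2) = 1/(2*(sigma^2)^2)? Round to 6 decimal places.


Fisher information for variance: I(sigma^2) = 1/(2*sigma^4).
sigma^2 = 4, so sigma^4 = 16.
I = 1/(2*16) = 1/32 = 0.031250

0.031250


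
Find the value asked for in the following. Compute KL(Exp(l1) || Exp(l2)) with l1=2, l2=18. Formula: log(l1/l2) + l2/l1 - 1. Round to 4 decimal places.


KL divergence for exponential family:
KL = log(l1/l2) + l2/l1 - 1.
log(2/18) = -2.197225.
18/2 = 9.0.
KL = -2.197225 + 9.0 - 1 = 5.8028

5.8028


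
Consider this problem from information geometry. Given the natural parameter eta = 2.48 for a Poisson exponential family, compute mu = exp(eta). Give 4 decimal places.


Expectation parameter for Poisson exponential family:
mu = exp(eta).
eta = 2.48.
mu = exp(2.48) = 11.9413

11.9413


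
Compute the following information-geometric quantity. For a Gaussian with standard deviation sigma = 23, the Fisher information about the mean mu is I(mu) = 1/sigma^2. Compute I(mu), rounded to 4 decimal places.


The Fisher information for the mean of a normal distribution is I(mu) = 1/sigma^2.
sigma = 23, so sigma^2 = 529.
I(mu) = 1/529 = 0.0019

0.0019


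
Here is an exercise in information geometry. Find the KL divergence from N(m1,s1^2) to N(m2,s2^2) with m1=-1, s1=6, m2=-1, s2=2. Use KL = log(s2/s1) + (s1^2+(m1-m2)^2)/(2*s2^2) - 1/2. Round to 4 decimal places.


KL divergence between normal distributions:
KL = log(s2/s1) + (s1^2 + (m1-m2)^2)/(2*s2^2) - 1/2.
log(2/6) = -1.098612.
(6^2 + (-1--1)^2)/(2*2^2) = (36 + 0)/8 = 4.5.
KL = -1.098612 + 4.5 - 0.5 = 2.9014

2.9014


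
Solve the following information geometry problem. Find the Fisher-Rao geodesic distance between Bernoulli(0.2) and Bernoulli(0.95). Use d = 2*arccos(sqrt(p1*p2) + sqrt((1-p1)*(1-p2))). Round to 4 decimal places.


Geodesic distance on Bernoulli manifold:
d(p1,p2) = 2*arccos(sqrt(p1*p2) + sqrt((1-p1)*(1-p2))).
sqrt(p1*p2) = sqrt(0.2*0.95) = 0.43589.
sqrt((1-p1)*(1-p2)) = sqrt(0.8*0.05) = 0.2.
arg = 0.43589 + 0.2 = 0.63589.
d = 2*arccos(0.63589) = 1.7633

1.7633


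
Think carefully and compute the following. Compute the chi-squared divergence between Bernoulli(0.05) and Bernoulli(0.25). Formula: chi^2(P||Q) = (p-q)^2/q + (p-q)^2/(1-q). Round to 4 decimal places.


Chi-squared divergence between Bernoulli distributions:
chi^2 = (p-q)^2/q + (p-q)^2/(1-q).
p = 0.05, q = 0.25, p-q = -0.2.
(p-q)^2 = 0.04.
term1 = 0.04/0.25 = 0.16.
term2 = 0.04/0.75 = 0.053333.
chi^2 = 0.16 + 0.053333 = 0.2133

0.2133


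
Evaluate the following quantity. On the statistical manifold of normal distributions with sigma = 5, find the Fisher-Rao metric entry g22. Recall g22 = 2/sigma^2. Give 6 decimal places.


For the 2-parameter normal family, the Fisher metric has:
  g11 = 1/sigma^2, g22 = 2/sigma^2.
sigma = 5, sigma^2 = 25.
g22 = 0.080000

0.080000


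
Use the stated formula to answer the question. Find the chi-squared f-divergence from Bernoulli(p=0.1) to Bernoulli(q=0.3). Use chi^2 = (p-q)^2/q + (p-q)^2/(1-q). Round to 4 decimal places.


Chi-squared divergence between Bernoulli distributions:
chi^2 = (p-q)^2/q + (p-q)^2/(1-q).
p = 0.1, q = 0.3, p-q = -0.2.
(p-q)^2 = 0.04.
term1 = 0.04/0.3 = 0.133333.
term2 = 0.04/0.7 = 0.057143.
chi^2 = 0.133333 + 0.057143 = 0.1905

0.1905


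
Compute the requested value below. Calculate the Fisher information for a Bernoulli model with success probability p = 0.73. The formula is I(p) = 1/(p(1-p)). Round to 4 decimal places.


For Bernoulli(p), Fisher information is I(p) = 1/(p*(1-p)).
p = 0.73, 1-p = 0.27.
p*(1-p) = 0.1971.
I(p) = 1/0.1971 = 5.0736

5.0736


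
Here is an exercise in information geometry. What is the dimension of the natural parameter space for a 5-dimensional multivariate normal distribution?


Exponential family dimension calculation:
For 5-dim MVN: mean has 5 params, covariance has 5*6/2 = 15 unique entries.
Total dim = 5 + 15 = 20.

20


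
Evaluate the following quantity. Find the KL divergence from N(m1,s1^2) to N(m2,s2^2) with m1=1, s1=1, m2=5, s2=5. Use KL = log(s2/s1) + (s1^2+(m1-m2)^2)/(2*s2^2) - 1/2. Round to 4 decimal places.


KL divergence between normal distributions:
KL = log(s2/s1) + (s1^2 + (m1-m2)^2)/(2*s2^2) - 1/2.
log(5/1) = 1.609438.
(1^2 + (1-5)^2)/(2*5^2) = (1 + 16)/50 = 0.34.
KL = 1.609438 + 0.34 - 0.5 = 1.4494

1.4494


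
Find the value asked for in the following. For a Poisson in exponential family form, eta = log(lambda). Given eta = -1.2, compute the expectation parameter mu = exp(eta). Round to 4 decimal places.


Expectation parameter for Poisson exponential family:
mu = exp(eta).
eta = -1.2.
mu = exp(-1.2) = 0.3012

0.3012


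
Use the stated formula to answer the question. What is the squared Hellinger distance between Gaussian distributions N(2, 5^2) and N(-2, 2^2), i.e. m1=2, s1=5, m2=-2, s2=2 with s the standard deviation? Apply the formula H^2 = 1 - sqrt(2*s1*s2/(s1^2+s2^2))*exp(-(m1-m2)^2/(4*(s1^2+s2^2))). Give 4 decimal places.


Squared Hellinger distance for Gaussians:
H^2 = 1 - sqrt(2*s1*s2/(s1^2+s2^2)) * exp(-(m1-m2)^2/(4*(s1^2+s2^2))).
s1^2 = 25, s2^2 = 4, s1^2+s2^2 = 29.
sqrt(2*5*2/(29)) = 0.830455.
(m1-m2)^2 = (4)^2 = 16.
exp(-16/(4*29)) = exp(-0.137931) = 0.871159.
H^2 = 1 - 0.830455*0.871159 = 0.2765

0.2765


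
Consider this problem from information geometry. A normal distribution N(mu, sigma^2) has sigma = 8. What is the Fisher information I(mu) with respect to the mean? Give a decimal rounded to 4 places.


The Fisher information for the mean of a normal distribution is I(mu) = 1/sigma^2.
sigma = 8, so sigma^2 = 64.
I(mu) = 1/64 = 0.0156

0.0156


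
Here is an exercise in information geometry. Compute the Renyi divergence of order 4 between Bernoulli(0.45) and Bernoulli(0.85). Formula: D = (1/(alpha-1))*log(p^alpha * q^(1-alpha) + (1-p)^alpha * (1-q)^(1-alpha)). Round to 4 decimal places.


Renyi divergence of order alpha between Bernoulli distributions:
D = (1/(alpha-1))*log(p^alpha * q^(1-alpha) + (1-p)^alpha * (1-q)^(1-alpha)).
alpha = 4, p = 0.45, q = 0.85.
p^alpha * q^(1-alpha) = 0.45^4 * 0.85^-3 = 0.066772.
(1-p)^alpha * (1-q)^(1-alpha) = 0.55^4 * 0.15^-3 = 27.112963.
sum = 0.066772 + 27.112963 = 27.179735.
D = (1/3)*log(27.179735) = 1.1008

1.1008


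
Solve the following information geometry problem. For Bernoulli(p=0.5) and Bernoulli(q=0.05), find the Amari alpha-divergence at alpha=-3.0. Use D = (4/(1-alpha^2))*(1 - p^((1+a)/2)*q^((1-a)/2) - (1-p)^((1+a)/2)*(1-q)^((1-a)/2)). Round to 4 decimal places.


Amari alpha-divergence:
D = (4/(1-alpha^2))*(1 - p^((1+a)/2)*q^((1-a)/2) - (1-p)^((1+a)/2)*(1-q)^((1-a)/2)).
alpha = -3.0, p = 0.5, q = 0.05.
e1 = (1+alpha)/2 = -1.0, e2 = (1-alpha)/2 = 2.0.
t1 = p^e1 * q^e2 = 0.5^-1.0 * 0.05^2.0 = 0.005.
t2 = (1-p)^e1 * (1-q)^e2 = 0.5^-1.0 * 0.95^2.0 = 1.805.
4/(1-alpha^2) = -0.5.
D = -0.5*(1 - 0.005 - 1.805) = 0.4050

0.4050


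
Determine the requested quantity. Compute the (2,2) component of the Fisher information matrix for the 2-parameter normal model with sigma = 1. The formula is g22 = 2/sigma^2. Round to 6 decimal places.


For the 2-parameter normal family, the Fisher metric has:
  g11 = 1/sigma^2, g22 = 2/sigma^2.
sigma = 1, sigma^2 = 1.
g22 = 2.000000

2.000000


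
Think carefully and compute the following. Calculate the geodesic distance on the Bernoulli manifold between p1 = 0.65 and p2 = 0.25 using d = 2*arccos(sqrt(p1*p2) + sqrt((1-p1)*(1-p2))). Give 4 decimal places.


Geodesic distance on Bernoulli manifold:
d(p1,p2) = 2*arccos(sqrt(p1*p2) + sqrt((1-p1)*(1-p2))).
sqrt(p1*p2) = sqrt(0.65*0.25) = 0.403113.
sqrt((1-p1)*(1-p2)) = sqrt(0.35*0.75) = 0.512348.
arg = 0.403113 + 0.512348 = 0.91546.
d = 2*arccos(0.91546) = 0.8283

0.8283


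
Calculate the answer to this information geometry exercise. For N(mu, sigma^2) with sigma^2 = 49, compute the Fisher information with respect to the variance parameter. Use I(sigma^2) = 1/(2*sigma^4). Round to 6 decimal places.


Fisher information for variance: I(sigma^2) = 1/(2*sigma^4).
sigma^2 = 49, so sigma^4 = 2401.
I = 1/(2*2401) = 1/4802 = 0.000208

0.000208


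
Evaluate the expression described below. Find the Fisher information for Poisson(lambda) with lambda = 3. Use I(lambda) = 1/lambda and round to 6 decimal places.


Fisher information for Poisson: I(lambda) = 1/lambda.
lambda = 3.
I(lambda) = 1/3 = 0.333333

0.333333


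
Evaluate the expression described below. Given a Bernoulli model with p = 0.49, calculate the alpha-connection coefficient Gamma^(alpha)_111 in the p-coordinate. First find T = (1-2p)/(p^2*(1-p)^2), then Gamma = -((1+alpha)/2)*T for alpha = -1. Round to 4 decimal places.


Skewness (Amari-Chentsov) tensor: T = (1-2p)/(p^2*(1-p)^2).
p = 0.49, 1-2p = 0.02, p^2 = 0.2401, (1-p)^2 = 0.2601.
T = 0.02/(0.2401 * 0.2601) = 0.320256.
In the p-coordinate, Gamma^(alpha) = Gamma^(0) - (alpha/2)*T with Gamma^(0) = (1/2)*g'(p) = -T/2,
so Gamma^(alpha) = -((1+alpha)/2)*T.
alpha = -1, -(1+alpha)/2 = 0.0.
Gamma = 0.0 * 0.320256 = 0.0000

0.0000


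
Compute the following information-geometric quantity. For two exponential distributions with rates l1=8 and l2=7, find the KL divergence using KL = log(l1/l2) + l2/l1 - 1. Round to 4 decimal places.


KL divergence for exponential family:
KL = log(l1/l2) + l2/l1 - 1.
log(8/7) = 0.133531.
7/8 = 0.875.
KL = 0.133531 + 0.875 - 1 = 0.0085

0.0085


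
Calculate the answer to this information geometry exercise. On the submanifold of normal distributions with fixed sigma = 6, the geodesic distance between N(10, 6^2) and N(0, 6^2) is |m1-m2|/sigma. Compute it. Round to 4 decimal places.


On the fixed-variance normal subfamily, geodesic distance = |m1-m2|/sigma.
|10 - 0| = 10.
sigma = 6.
d = 10/6 = 1.6667

1.6667


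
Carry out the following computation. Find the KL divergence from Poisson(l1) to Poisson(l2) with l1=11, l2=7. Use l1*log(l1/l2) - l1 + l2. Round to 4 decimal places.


KL divergence for Poisson:
KL = l1*log(l1/l2) - l1 + l2.
l1 = 11, l2 = 7.
log(11/7) = 0.451985.
l1*log(l1/l2) = 11 * 0.451985 = 4.971836.
KL = 4.971836 - 11 + 7 = 0.9718

0.9718


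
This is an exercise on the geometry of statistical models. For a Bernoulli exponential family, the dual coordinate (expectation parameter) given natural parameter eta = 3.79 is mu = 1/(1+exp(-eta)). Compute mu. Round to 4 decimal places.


Dual coordinate (expectation parameter) for Bernoulli:
mu = 1/(1+exp(-eta)).
eta = 3.79.
exp(-eta) = exp(-3.79) = 0.022596.
mu = 1/(1+0.022596) = 0.9779

0.9779


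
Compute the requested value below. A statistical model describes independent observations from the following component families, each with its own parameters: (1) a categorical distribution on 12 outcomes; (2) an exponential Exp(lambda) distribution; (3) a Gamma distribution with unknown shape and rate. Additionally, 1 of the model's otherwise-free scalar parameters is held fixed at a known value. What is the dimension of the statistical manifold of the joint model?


The dimension of a statistical manifold equals the number of free
(independent) real parameters of the model. For a product of independent
blocks the parameter counts add.
- categorical on 12 outcomes (probabilities sum to 1): 12-1 = 11.
- exponential (lambda): 1.
- Gamma (shape, rate): 2.
Total = 11 + 1 + 2 = 14.
1 parameter(s) fixed at known values: 14 - 1 = 13.
Dimension = 13

13


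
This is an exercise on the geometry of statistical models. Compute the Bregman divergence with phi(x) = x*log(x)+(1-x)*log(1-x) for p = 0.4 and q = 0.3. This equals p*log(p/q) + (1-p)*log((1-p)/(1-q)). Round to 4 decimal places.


Bregman divergence with negative entropy generator:
D = p*log(p/q) + (1-p)*log((1-p)/(1-q)).
p = 0.4, q = 0.3.
p*log(p/q) = 0.4*log(0.4/0.3) = 0.115073.
(1-p)*log((1-p)/(1-q)) = 0.6*log(0.6/0.7) = -0.09249.
D = 0.115073 + -0.09249 = 0.0226

0.0226


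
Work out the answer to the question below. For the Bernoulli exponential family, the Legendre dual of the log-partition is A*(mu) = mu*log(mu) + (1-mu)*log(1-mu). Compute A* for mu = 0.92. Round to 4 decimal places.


Legendre transform for Bernoulli:
A*(mu) = mu*log(mu) + (1-mu)*log(1-mu).
mu = 0.92, 1-mu = 0.08.
mu*log(mu) = 0.92*log(0.92) = -0.076711.
(1-mu)*log(1-mu) = 0.08*log(0.08) = -0.202058.
A* = -0.076711 + -0.202058 = -0.2788

-0.2788


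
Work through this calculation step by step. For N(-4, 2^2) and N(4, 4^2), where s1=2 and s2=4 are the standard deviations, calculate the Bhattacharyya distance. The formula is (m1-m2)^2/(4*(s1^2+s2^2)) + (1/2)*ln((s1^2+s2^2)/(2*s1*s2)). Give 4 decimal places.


Bhattacharyya distance between two Gaussians:
DB = (m1-m2)^2/(4*(s1^2+s2^2)) + (1/2)*ln((s1^2+s2^2)/(2*s1*s2)).
(m1-m2)^2 = (-8)^2 = 64.
s1^2+s2^2 = 4 + 16 = 20.
term1 = 64/80 = 0.8.
term2 = 0.5*ln(20/16.0) = 0.111572.
DB = 0.8 + 0.111572 = 0.9116

0.9116


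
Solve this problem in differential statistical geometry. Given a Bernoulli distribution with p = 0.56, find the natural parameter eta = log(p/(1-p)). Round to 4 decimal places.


Natural parameter for Bernoulli: eta = log(p/(1-p)).
p = 0.56, 1-p = 0.44.
p/(1-p) = 1.272727.
eta = log(1.272727) = 0.2412

0.2412


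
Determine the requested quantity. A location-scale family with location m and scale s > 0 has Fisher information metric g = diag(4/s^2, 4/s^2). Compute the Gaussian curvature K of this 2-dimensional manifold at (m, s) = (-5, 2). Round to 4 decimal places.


The metric has the form g = (A dm^2 + B ds^2)/s^2 with A = 4, B = 4.
Substitute u = sqrt(A/B)*m: g = B*(du^2 + ds^2)/s^2, i.e. B times the
Poincare upper half-plane metric, which has constant Gaussian curvature -1.
Scaling a 2D metric by a constant c divides the Gaussian curvature by c,
so K = -1/B = -1/(4) = -0.2500 everywhere (the point (m, s) = (-5, 2) is irrelevant:
the curvature is constant).
The requested Gaussian curvature is K = -0.2500.

-0.2500


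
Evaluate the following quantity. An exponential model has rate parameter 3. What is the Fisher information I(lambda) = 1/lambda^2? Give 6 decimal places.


Fisher information for exponential: I(lambda) = 1/lambda^2.
lambda = 3, lambda^2 = 9.
I = 1/9 = 0.111111

0.111111


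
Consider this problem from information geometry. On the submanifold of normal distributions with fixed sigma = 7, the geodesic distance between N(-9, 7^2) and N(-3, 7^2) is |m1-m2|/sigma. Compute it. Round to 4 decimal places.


On the fixed-variance normal subfamily, geodesic distance = |m1-m2|/sigma.
|-9 - -3| = 6.
sigma = 7.
d = 6/7 = 0.8571

0.8571


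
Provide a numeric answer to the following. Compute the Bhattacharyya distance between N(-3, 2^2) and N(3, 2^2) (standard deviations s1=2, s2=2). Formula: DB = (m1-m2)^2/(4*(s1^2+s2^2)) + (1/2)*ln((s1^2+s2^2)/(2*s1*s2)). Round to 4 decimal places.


Bhattacharyya distance between two Gaussians:
DB = (m1-m2)^2/(4*(s1^2+s2^2)) + (1/2)*ln((s1^2+s2^2)/(2*s1*s2)).
(m1-m2)^2 = (-6)^2 = 36.
s1^2+s2^2 = 4 + 4 = 8.
term1 = 36/32 = 1.125.
term2 = 0.5*ln(8/8.0) = 0.0.
DB = 1.125 + 0.0 = 1.1250

1.1250


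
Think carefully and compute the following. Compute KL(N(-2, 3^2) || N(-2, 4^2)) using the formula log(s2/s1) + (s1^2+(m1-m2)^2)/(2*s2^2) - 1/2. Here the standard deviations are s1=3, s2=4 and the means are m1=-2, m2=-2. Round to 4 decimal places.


KL divergence between normal distributions:
KL = log(s2/s1) + (s1^2 + (m1-m2)^2)/(2*s2^2) - 1/2.
log(4/3) = 0.287682.
(3^2 + (-2--2)^2)/(2*4^2) = (9 + 0)/32 = 0.28125.
KL = 0.287682 + 0.28125 - 0.5 = 0.0689

0.0689


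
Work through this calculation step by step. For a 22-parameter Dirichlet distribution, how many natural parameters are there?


Exponential family dimension calculation:
Dirichlet with 22 components has 22 natural parameters.

22


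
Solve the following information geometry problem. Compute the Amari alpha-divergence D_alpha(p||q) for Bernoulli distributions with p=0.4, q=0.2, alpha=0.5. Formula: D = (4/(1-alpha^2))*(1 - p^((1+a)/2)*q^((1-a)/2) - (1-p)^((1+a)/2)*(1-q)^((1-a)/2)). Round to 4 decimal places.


Amari alpha-divergence:
D = (4/(1-alpha^2))*(1 - p^((1+a)/2)*q^((1-a)/2) - (1-p)^((1+a)/2)*(1-q)^((1-a)/2)).
alpha = 0.5, p = 0.4, q = 0.2.
e1 = (1+alpha)/2 = 0.75, e2 = (1-alpha)/2 = 0.25.
t1 = p^e1 * q^e2 = 0.4^0.75 * 0.2^0.25 = 0.336359.
t2 = (1-p)^e1 * (1-q)^e2 = 0.6^0.75 * 0.8^0.25 = 0.644742.
4/(1-alpha^2) = 5.333333.
D = 5.333333*(1 - 0.336359 - 0.644742) = 0.1008

0.1008


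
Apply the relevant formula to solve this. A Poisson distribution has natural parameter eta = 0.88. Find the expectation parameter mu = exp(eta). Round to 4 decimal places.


Expectation parameter for Poisson exponential family:
mu = exp(eta).
eta = 0.88.
mu = exp(0.88) = 2.4109

2.4109


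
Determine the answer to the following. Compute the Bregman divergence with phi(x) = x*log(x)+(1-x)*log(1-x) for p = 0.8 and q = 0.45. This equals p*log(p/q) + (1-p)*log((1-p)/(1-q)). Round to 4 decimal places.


Bregman divergence with negative entropy generator:
D = p*log(p/q) + (1-p)*log((1-p)/(1-q)).
p = 0.8, q = 0.45.
p*log(p/q) = 0.8*log(0.8/0.45) = 0.460291.
(1-p)*log((1-p)/(1-q)) = 0.2*log(0.2/0.55) = -0.20232.
D = 0.460291 + -0.20232 = 0.2580

0.2580


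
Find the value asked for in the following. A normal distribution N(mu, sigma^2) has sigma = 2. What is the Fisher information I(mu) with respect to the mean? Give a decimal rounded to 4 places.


The Fisher information for the mean of a normal distribution is I(mu) = 1/sigma^2.
sigma = 2, so sigma^2 = 4.
I(mu) = 1/4 = 0.2500

0.2500


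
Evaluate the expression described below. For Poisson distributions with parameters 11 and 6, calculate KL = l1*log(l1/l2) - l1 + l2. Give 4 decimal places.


KL divergence for Poisson:
KL = l1*log(l1/l2) - l1 + l2.
l1 = 11, l2 = 6.
log(11/6) = 0.606136.
l1*log(l1/l2) = 11 * 0.606136 = 6.667494.
KL = 6.667494 - 11 + 6 = 1.6675

1.6675


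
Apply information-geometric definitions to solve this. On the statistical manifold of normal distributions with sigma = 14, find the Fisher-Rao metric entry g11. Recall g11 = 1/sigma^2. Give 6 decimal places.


For the 2-parameter normal family, the Fisher metric has:
  g11 = 1/sigma^2, g22 = 2/sigma^2.
sigma = 14, sigma^2 = 196.
g11 = 0.005102

0.005102


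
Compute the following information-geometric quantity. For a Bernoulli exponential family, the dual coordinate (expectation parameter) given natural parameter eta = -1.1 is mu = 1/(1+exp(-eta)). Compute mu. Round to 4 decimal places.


Dual coordinate (expectation parameter) for Bernoulli:
mu = 1/(1+exp(-eta)).
eta = -1.1.
exp(-eta) = exp(1.1) = 3.004166.
mu = 1/(1+3.004166) = 0.2497

0.2497


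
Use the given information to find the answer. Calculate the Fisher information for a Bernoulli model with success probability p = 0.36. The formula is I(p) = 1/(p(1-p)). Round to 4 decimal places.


For Bernoulli(p), Fisher information is I(p) = 1/(p*(1-p)).
p = 0.36, 1-p = 0.64.
p*(1-p) = 0.2304.
I(p) = 1/0.2304 = 4.3403

4.3403


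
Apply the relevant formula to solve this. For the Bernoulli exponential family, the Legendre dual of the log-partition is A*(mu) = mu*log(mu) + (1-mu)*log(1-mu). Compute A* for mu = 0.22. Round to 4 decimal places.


Legendre transform for Bernoulli:
A*(mu) = mu*log(mu) + (1-mu)*log(1-mu).
mu = 0.22, 1-mu = 0.78.
mu*log(mu) = 0.22*log(0.22) = -0.333108.
(1-mu)*log(1-mu) = 0.78*log(0.78) = -0.1938.
A* = -0.333108 + -0.1938 = -0.5269

-0.5269


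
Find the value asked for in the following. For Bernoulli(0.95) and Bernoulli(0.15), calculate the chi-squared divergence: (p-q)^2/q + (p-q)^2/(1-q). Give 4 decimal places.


Chi-squared divergence between Bernoulli distributions:
chi^2 = (p-q)^2/q + (p-q)^2/(1-q).
p = 0.95, q = 0.15, p-q = 0.8.
(p-q)^2 = 0.64.
term1 = 0.64/0.15 = 4.266667.
term2 = 0.64/0.85 = 0.752941.
chi^2 = 4.266667 + 0.752941 = 5.0196

5.0196


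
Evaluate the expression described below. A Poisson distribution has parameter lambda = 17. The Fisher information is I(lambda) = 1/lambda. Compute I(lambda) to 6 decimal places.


Fisher information for Poisson: I(lambda) = 1/lambda.
lambda = 17.
I(lambda) = 1/17 = 0.058824

0.058824


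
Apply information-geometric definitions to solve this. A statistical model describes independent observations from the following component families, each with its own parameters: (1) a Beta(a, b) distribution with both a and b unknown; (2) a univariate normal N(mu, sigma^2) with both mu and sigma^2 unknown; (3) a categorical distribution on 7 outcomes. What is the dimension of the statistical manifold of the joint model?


The dimension of a statistical manifold equals the number of free
(independent) real parameters of the model. For a product of independent
blocks the parameter counts add.
- Beta (a, b): 2.
- normal (mu, sigma^2): 2.
- categorical on 7 outcomes (probabilities sum to 1): 7-1 = 6.
Total = 2 + 2 + 6 = 10.
Dimension = 10

10


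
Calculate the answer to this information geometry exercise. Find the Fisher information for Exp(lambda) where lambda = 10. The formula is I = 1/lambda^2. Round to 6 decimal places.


Fisher information for exponential: I(lambda) = 1/lambda^2.
lambda = 10, lambda^2 = 100.
I = 1/100 = 0.010000

0.010000


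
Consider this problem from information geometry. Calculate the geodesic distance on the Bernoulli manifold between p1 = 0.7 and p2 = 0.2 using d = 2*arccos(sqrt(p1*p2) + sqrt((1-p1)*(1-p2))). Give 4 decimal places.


Geodesic distance on Bernoulli manifold:
d(p1,p2) = 2*arccos(sqrt(p1*p2) + sqrt((1-p1)*(1-p2))).
sqrt(p1*p2) = sqrt(0.7*0.2) = 0.374166.
sqrt((1-p1)*(1-p2)) = sqrt(0.3*0.8) = 0.489898.
arg = 0.374166 + 0.489898 = 0.864064.
d = 2*arccos(0.864064) = 1.0550

1.0550


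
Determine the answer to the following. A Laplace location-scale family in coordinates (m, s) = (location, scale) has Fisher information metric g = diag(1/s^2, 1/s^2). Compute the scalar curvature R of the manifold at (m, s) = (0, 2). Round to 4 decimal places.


The metric has the form g = (A dm^2 + B ds^2)/s^2 with A = 1, B = 1.
Substitute u = sqrt(A/B)*m: g = B*(du^2 + ds^2)/s^2, i.e. B times the
Poincare upper half-plane metric, which has constant Gaussian curvature -1.
Scaling a 2D metric by a constant c divides the Gaussian curvature by c,
so K = -1/B = -1/(1) = -1.0000 everywhere (the point (m, s) = (0, 2) is irrelevant:
the curvature is constant).
Scalar curvature in dimension 2: R = 2K = -2/(1) = -2.0000.

-2.0000


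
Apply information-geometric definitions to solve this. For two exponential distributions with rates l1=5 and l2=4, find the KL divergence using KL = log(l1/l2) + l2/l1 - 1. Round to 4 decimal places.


KL divergence for exponential family:
KL = log(l1/l2) + l2/l1 - 1.
log(5/4) = 0.223144.
4/5 = 0.8.
KL = 0.223144 + 0.8 - 1 = 0.0231

0.0231


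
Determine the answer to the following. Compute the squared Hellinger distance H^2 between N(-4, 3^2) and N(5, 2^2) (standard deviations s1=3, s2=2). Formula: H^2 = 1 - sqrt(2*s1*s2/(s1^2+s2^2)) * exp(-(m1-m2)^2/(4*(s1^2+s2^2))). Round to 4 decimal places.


Squared Hellinger distance for Gaussians:
H^2 = 1 - sqrt(2*s1*s2/(s1^2+s2^2)) * exp(-(m1-m2)^2/(4*(s1^2+s2^2))).
s1^2 = 9, s2^2 = 4, s1^2+s2^2 = 13.
sqrt(2*3*2/(13)) = 0.960769.
(m1-m2)^2 = (-9)^2 = 81.
exp(-81/(4*13)) = exp(-1.557692) = 0.210622.
H^2 = 1 - 0.960769*0.210622 = 0.7976

0.7976


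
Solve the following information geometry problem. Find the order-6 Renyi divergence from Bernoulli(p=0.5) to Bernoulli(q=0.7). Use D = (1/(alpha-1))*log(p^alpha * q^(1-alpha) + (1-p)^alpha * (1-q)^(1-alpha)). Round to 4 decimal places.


Renyi divergence of order alpha between Bernoulli distributions:
D = (1/(alpha-1))*log(p^alpha * q^(1-alpha) + (1-p)^alpha * (1-q)^(1-alpha)).
alpha = 6, p = 0.5, q = 0.7.
p^alpha * q^(1-alpha) = 0.5^6 * 0.7^-5 = 0.092967.
(1-p)^alpha * (1-q)^(1-alpha) = 0.5^6 * 0.3^-5 = 6.430041.
sum = 0.092967 + 6.430041 = 6.523008.
D = (1/5)*log(6.523008) = 0.3751

0.3751


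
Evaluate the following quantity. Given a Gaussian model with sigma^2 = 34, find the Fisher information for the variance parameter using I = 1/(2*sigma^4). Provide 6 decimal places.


Fisher information for variance: I(sigma^2) = 1/(2*sigma^4).
sigma^2 = 34, so sigma^4 = 1156.
I = 1/(2*1156) = 1/2312 = 0.000433

0.000433


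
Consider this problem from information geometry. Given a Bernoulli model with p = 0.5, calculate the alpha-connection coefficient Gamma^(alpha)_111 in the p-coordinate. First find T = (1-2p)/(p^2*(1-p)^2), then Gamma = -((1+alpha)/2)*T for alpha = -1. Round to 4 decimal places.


Skewness (Amari-Chentsov) tensor: T = (1-2p)/(p^2*(1-p)^2).
p = 0.5, 1-2p = 0.0, p^2 = 0.25, (1-p)^2 = 0.25.
T = 0.0/(0.25 * 0.25) = 0.0.
In the p-coordinate, Gamma^(alpha) = Gamma^(0) - (alpha/2)*T with Gamma^(0) = (1/2)*g'(p) = -T/2,
so Gamma^(alpha) = -((1+alpha)/2)*T.
alpha = -1, -(1+alpha)/2 = 0.0.
Gamma = 0.0 * 0.0 = 0.0000

0.0000


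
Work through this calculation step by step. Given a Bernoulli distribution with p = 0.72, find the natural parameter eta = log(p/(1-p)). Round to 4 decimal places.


Natural parameter for Bernoulli: eta = log(p/(1-p)).
p = 0.72, 1-p = 0.28.
p/(1-p) = 2.571429.
eta = log(2.571429) = 0.9445

0.9445


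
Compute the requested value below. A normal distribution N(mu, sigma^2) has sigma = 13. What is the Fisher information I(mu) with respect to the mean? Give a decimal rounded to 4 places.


The Fisher information for the mean of a normal distribution is I(mu) = 1/sigma^2.
sigma = 13, so sigma^2 = 169.
I(mu) = 1/169 = 0.0059

0.0059


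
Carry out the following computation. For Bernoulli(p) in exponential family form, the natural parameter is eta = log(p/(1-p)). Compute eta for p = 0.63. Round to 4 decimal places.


Natural parameter for Bernoulli: eta = log(p/(1-p)).
p = 0.63, 1-p = 0.37.
p/(1-p) = 1.702703.
eta = log(1.702703) = 0.5322

0.5322


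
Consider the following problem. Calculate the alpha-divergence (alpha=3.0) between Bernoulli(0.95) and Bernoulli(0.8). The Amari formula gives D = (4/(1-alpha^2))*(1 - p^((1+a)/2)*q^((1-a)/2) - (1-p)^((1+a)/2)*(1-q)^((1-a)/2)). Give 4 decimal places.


Amari alpha-divergence:
D = (4/(1-alpha^2))*(1 - p^((1+a)/2)*q^((1-a)/2) - (1-p)^((1+a)/2)*(1-q)^((1-a)/2)).
alpha = 3.0, p = 0.95, q = 0.8.
e1 = (1+alpha)/2 = 2.0, e2 = (1-alpha)/2 = -1.0.
t1 = p^e1 * q^e2 = 0.95^2.0 * 0.8^-1.0 = 1.128125.
t2 = (1-p)^e1 * (1-q)^e2 = 0.05^2.0 * 0.2^-1.0 = 0.0125.
4/(1-alpha^2) = -0.5.
D = -0.5*(1 - 1.128125 - 0.0125) = 0.0703

0.0703


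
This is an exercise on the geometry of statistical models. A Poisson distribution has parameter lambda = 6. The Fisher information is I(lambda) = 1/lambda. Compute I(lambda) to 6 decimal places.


Fisher information for Poisson: I(lambda) = 1/lambda.
lambda = 6.
I(lambda) = 1/6 = 0.166667

0.166667


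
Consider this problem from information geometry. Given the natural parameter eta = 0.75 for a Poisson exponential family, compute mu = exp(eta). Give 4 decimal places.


Expectation parameter for Poisson exponential family:
mu = exp(eta).
eta = 0.75.
mu = exp(0.75) = 2.1170

2.1170


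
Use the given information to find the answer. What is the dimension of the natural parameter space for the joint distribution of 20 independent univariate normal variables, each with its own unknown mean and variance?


Exponential family dimension calculation:
Each univariate normal has two natural parameters (mu/sigma^2 and -1/(2 sigma^2)).
With 20 independent components, dim = 2 * 20 = 40.

40


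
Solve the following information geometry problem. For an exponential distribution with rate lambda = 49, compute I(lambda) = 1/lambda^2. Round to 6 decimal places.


Fisher information for exponential: I(lambda) = 1/lambda^2.
lambda = 49, lambda^2 = 2401.
I = 1/2401 = 0.000416

0.000416


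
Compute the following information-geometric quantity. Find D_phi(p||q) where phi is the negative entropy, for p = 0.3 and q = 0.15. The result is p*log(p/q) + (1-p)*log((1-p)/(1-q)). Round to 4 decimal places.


Bregman divergence with negative entropy generator:
D = p*log(p/q) + (1-p)*log((1-p)/(1-q)).
p = 0.3, q = 0.15.
p*log(p/q) = 0.3*log(0.3/0.15) = 0.207944.
(1-p)*log((1-p)/(1-q)) = 0.7*log(0.7/0.85) = -0.135909.
D = 0.207944 + -0.135909 = 0.0720

0.0720


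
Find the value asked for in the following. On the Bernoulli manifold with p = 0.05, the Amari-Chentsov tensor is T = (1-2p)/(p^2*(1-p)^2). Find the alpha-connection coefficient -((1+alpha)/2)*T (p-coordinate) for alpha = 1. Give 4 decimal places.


Skewness (Amari-Chentsov) tensor: T = (1-2p)/(p^2*(1-p)^2).
p = 0.05, 1-2p = 0.9, p^2 = 0.0025, (1-p)^2 = 0.9025.
T = 0.9/(0.0025 * 0.9025) = 398.891967.
In the p-coordinate, Gamma^(alpha) = Gamma^(0) - (alpha/2)*T with Gamma^(0) = (1/2)*g'(p) = -T/2,
so Gamma^(alpha) = -((1+alpha)/2)*T.
alpha = 1, -(1+alpha)/2 = -1.0.
Gamma = -1.0 * 398.891967 = -398.8920

-398.8920


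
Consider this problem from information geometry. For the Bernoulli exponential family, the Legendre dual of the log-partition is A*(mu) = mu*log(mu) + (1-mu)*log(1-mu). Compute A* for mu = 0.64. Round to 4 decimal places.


Legendre transform for Bernoulli:
A*(mu) = mu*log(mu) + (1-mu)*log(1-mu).
mu = 0.64, 1-mu = 0.36.
mu*log(mu) = 0.64*log(0.64) = -0.285624.
(1-mu)*log(1-mu) = 0.36*log(0.36) = -0.367794.
A* = -0.285624 + -0.367794 = -0.6534

-0.6534
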